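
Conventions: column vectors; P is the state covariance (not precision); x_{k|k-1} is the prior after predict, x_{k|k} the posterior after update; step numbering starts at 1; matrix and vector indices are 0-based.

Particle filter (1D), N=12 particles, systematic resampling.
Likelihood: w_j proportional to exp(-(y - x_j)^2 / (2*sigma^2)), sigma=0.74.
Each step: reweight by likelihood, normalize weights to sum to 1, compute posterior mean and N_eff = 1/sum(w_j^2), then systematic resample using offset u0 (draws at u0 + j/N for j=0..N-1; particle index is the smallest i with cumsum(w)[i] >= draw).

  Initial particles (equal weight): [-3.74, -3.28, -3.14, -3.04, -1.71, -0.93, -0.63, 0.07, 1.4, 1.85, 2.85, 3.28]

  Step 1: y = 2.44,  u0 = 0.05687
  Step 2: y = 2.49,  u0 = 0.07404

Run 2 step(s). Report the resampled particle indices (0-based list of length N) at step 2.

resampled_idx = [1, 2, 3, 4, 5, 6, 7, 7, 8, 9, 10, 11]

step 1: w=[0.0000, 0.0000, 0.0000, 0.0000, 0.0000, 0.0000, 0.0001, 0.0024, 0.1496, 0.2924, 0.3446, 0.2109]  mean=2.4244  Neff=3.6885  idx=[8, 8, 9, 9, 9, 10, 10, 10, 10, 11, 11, 11]
step 2: w=[0.0423, 0.0423, 0.0861, 0.0861, 0.0861, 0.1112, 0.1112, 0.1112, 0.1112, 0.0708, 0.0708, 0.0708]  mean=2.5603  Neff=11.0743  idx=[1, 2, 3, 4, 5, 6, 7, 7, 8, 9, 10, 11]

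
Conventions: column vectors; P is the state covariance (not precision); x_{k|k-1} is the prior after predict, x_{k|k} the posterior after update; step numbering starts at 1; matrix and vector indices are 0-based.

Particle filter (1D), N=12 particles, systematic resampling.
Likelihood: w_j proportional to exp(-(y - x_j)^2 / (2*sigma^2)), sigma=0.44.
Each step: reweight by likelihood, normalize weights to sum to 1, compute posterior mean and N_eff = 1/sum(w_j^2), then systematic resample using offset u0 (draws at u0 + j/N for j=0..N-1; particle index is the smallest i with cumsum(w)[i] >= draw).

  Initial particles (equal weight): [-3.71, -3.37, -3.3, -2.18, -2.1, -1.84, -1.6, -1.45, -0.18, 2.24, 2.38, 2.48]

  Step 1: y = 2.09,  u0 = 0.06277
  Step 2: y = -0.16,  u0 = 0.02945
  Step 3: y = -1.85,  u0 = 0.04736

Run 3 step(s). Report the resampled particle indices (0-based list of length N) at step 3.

resampled_idx = [0, 1, 2, 3, 3, 4, 5, 6, 7, 8, 8, 9]

step 1: w=[0.0000, 0.0000, 0.0000, 0.0000, 0.0000, 0.0000, 0.0000, 0.0000, 0.0000, 0.3893, 0.3321, 0.2786]  mean=2.3533  Neff=2.9458  idx=[9, 9, 9, 9, 10, 10, 10, 10, 11, 11, 11, 11]
step 2: w=[0.2063, 0.2063, 0.2063, 0.2063, 0.0346, 0.0346, 0.0346, 0.0346, 0.0091, 0.0091, 0.0091, 0.0091]  mean=2.2681  Neff=5.7006  idx=[0, 0, 0, 1, 1, 2, 2, 2, 3, 3, 5, 7]
step 3: w=[0.0990, 0.0990, 0.0990, 0.0990, 0.0990, 0.0990, 0.0990, 0.0990, 0.0990, 0.0990, 0.0049, 0.0049]  mean=2.2414  Neff=10.1935  idx=[0, 1, 2, 3, 3, 4, 5, 6, 7, 8, 8, 9]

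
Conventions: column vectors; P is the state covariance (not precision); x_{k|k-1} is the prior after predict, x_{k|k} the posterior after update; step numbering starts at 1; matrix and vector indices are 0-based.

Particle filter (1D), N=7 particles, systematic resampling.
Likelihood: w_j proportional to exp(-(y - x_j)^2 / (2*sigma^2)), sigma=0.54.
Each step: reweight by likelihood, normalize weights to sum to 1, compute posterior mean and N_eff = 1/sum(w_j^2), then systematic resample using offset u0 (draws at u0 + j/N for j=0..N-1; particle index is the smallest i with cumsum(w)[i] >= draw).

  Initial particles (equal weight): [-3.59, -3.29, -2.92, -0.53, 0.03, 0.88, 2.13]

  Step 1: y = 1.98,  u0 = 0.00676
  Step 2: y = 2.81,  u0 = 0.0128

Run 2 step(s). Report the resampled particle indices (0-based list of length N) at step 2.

resampled_idx = [1, 1, 2, 3, 4, 5, 6]

step 1: w=[0.0000, 0.0000, 0.0000, 0.0000, 0.0014, 0.1153, 0.8833]  mean=1.9830  Neff=1.2601  idx=[5, 6, 6, 6, 6, 6, 6]
step 2: w=[0.0006, 0.1666, 0.1666, 0.1666, 0.1666, 0.1666, 0.1666]  mean=2.1292  Neff=6.0074  idx=[1, 1, 2, 3, 4, 5, 6]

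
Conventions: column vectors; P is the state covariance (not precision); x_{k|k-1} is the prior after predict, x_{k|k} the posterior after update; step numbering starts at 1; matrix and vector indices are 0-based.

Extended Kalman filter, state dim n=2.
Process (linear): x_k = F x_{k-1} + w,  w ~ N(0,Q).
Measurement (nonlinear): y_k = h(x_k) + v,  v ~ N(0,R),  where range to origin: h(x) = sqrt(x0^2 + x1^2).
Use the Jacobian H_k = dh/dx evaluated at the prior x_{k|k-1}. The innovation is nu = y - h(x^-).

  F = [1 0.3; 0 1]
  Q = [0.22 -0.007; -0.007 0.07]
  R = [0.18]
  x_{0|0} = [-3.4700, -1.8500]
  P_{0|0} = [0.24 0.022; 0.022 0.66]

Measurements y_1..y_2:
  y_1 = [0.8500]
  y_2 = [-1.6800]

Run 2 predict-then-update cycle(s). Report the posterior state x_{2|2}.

x_post = [0.5651, 0.0781]

step 1: x^-=[-4.0250, -1.8500]  P^-=[0.5326 0.2130; 0.2130 0.7300]  H_jac=[-0.9086 -0.4176]  S=[0.9087]  K=[-0.6305; -0.5485]  nu=[-3.5798]  x^+=[-1.7681, 0.1135]  P^+=[0.1714 -0.1012; -0.1012 0.4566]
step 2: x^-=[-1.7340, 0.1135]  P^-=[0.3718 0.0288; 0.0288 0.5266]  H_jac=[-0.9979 0.0653]  S=[0.5487]  K=[-0.6727; 0.0104]  nu=[-3.4177]  x^+=[0.5651, 0.0781]  P^+=[0.1235 0.0326; 0.0326 0.5266]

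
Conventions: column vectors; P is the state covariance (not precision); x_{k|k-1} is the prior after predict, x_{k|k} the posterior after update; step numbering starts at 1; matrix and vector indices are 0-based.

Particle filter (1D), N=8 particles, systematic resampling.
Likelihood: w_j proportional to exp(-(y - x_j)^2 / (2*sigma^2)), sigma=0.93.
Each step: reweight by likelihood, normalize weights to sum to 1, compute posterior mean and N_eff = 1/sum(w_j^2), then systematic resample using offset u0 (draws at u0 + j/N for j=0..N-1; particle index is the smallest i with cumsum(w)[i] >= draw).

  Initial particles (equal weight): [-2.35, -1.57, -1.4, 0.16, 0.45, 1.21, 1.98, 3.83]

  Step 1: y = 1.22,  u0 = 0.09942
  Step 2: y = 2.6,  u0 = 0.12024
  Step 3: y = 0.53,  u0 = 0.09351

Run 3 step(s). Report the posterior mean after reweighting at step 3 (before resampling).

step 1: w=[0.0002, 0.0037, 0.0063, 0.1742, 0.2367, 0.3335, 0.2388, 0.0065]  mean=1.0206  Neff=3.9253  idx=[3, 4, 4, 5, 5, 5, 6, 6]
step 2: w=[0.0116, 0.0251, 0.0251, 0.1189, 0.1189, 0.1189, 0.2908, 0.2908]  mean=1.6075  Neff=4.6967  idx=[3, 4, 5, 6, 6, 7, 7, 7]
step 3: w=[0.2025, 0.2025, 0.2025, 0.0785, 0.0785, 0.0785, 0.0785, 0.0785]  mean=1.5121  Neff=6.4994  idx=[0, 1, 1, 2, 2, 4, 6, 7]

post_mean = 1.5121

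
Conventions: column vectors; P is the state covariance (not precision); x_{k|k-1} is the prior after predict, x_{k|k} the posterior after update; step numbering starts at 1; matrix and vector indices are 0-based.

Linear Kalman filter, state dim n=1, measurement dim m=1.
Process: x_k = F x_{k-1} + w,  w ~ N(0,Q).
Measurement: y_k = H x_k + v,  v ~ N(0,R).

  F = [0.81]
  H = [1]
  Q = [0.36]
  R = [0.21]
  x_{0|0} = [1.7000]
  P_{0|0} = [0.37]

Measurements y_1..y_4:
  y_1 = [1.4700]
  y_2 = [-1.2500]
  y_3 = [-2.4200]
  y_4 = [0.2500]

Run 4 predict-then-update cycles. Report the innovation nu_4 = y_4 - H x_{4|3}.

step 1: x^-=[1.3770]  P^-=[0.6028]  S=[0.8128]  K=[0.7416]  nu=[0.0930]  x^+=[1.4460]  P^+=[0.1557]
step 2: x^-=[1.1712]  P^-=[0.4622]  S=[0.6722]  K=[0.6876]  nu=[-2.4212]  x^+=[-0.4936]  P^+=[0.1444]
step 3: x^-=[-0.3998]  P^-=[0.4547]  S=[0.6647]  K=[0.6841]  nu=[-2.0202]  x^+=[-1.7818]  P^+=[0.1437]
step 4: x^-=[-1.4432]  P^-=[0.4543]  S=[0.6643]  K=[0.6839]  nu=[1.6932]  x^+=[-0.2853]  P^+=[0.1436]

innov = [1.6932]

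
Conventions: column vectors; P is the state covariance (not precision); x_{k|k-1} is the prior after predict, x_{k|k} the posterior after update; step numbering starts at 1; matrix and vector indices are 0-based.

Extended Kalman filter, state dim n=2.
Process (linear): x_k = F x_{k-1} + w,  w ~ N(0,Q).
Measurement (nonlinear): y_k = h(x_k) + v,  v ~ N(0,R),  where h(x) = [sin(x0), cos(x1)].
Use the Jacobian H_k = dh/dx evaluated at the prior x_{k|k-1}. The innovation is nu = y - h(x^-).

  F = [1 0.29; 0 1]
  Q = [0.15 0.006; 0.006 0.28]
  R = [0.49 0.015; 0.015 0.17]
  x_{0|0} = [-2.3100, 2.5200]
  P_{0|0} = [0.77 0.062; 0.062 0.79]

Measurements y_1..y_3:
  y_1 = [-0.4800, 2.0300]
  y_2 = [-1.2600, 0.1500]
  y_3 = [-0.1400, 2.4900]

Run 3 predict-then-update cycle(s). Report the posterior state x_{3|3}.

x_post = [-2.5781, 0.3913]

step 1: x^-=[-1.5792, 2.5200]  P^-=[1.0224 0.2971; 0.2971 1.0700]  H_jac=[-0.0084 0.0000; 0.0000 -0.5823]  S=[0.4901 0.0165; 0.0165 0.5328]  K=[-0.0066 -0.3245; 0.0342 -1.1704]  nu=[0.5200, 2.8430]  x^+=[-2.5051, -0.7897]  P^+=[0.9662 0.0949; 0.0949 0.3408]
step 2: x^-=[-2.7342, -0.7897]  P^-=[1.1999 0.1997; 0.1997 0.6208]  H_jac=[-0.9181 0.0000; 0.0000 0.7101]  S=[1.5015 -0.1152; -0.1152 0.4831]  K=[-0.7245 0.1208; -0.0531 0.9000]  nu=[-0.8637, -0.5541]  x^+=[-2.1754, -1.2425]  P^+=[0.3847 0.0136; 0.0136 0.2143]
step 3: x^-=[-2.5357, -1.2425]  P^-=[0.5606 0.0818; 0.0818 0.4943]  H_jac=[-0.8220 0.0000; 0.0000 0.9466]  S=[0.8688 -0.0486; -0.0486 0.6129]  K=[-0.5257 0.0846; -0.0348 0.7607]  nu=[0.4295, 2.1676]  x^+=[-2.5781, 0.3913]  P^+=[0.3118 0.0069; 0.0069 0.1361]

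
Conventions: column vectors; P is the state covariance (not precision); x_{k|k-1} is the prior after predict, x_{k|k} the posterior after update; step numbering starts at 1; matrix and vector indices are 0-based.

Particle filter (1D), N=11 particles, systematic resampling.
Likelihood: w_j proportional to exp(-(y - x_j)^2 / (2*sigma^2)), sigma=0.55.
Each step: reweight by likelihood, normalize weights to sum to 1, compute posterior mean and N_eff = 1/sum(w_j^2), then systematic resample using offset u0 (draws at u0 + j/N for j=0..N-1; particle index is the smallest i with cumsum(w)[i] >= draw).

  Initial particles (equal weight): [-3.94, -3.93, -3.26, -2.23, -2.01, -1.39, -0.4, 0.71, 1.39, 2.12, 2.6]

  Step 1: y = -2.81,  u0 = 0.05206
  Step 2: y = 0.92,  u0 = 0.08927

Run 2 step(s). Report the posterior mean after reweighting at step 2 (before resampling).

post_mean = -2.0496

step 1: w=[0.0631, 0.0655, 0.3729, 0.2989, 0.1809, 0.0186, 0.0000, 0.0000, 0.0000, 0.0000, 0.0000]  mean=-2.7780  Neff=3.7074  idx=[0, 2, 2, 2, 2, 3, 3, 3, 3, 4, 4]
step 2: w=[0.0000, 0.0000, 0.0000, 0.0000, 0.0000, 0.0449, 0.0449, 0.0449, 0.0449, 0.4101, 0.4101]  mean=-2.0496  Neff=2.9032  idx=[6, 9, 9, 9, 9, 9, 10, 10, 10, 10, 10]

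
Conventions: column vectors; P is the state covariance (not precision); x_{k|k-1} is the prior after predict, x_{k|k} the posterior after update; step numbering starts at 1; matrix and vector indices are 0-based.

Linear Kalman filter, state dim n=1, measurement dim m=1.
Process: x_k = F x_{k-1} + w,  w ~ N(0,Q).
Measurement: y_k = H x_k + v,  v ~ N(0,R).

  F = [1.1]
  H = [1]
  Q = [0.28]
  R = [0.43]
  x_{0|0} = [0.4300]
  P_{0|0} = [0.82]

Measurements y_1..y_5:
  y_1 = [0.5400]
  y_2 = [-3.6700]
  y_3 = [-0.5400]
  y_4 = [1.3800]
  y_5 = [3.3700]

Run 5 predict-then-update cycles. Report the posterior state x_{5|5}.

x_post = [2.0350]

step 1: x^-=[0.4730]  P^-=[1.2722]  S=[1.7022]  K=[0.7474]  nu=[0.0670]  x^+=[0.5231]  P^+=[0.3214]
step 2: x^-=[0.5754]  P^-=[0.6689]  S=[1.0989]  K=[0.6087]  nu=[-4.2454]  x^+=[-2.0087]  P^+=[0.2617]
step 3: x^-=[-2.2096]  P^-=[0.5967]  S=[1.0267]  K=[0.5812]  nu=[1.6696]  x^+=[-1.2393]  P^+=[0.2499]
step 4: x^-=[-1.3632]  P^-=[0.5824]  S=[1.0124]  K=[0.5753]  nu=[2.7432]  x^+=[0.2149]  P^+=[0.2474]
step 5: x^-=[0.2364]  P^-=[0.5793]  S=[1.0093]  K=[0.5740]  nu=[3.1336]  x^+=[2.0350]  P^+=[0.2468]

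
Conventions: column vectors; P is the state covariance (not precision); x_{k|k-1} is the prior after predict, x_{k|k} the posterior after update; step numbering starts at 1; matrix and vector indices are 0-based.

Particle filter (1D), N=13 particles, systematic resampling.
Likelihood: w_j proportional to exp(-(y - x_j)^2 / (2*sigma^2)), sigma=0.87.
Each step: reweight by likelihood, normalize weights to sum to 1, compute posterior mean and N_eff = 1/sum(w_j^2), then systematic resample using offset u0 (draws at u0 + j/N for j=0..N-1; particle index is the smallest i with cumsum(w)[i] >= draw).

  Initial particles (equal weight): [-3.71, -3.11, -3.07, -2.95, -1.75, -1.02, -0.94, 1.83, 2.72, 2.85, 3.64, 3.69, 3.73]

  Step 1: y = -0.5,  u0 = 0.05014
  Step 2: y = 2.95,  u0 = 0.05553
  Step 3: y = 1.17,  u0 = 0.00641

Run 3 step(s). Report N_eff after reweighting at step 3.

step 1: w=[0.0005, 0.0052, 0.0059, 0.0088, 0.1660, 0.3898, 0.4101, 0.0129, 0.0005, 0.0003, 0.0000, 0.0000, 0.0000]  mean=-1.1100  Neff=2.8741  idx=[4, 4, 5, 5, 5, 5, 5, 6, 6, 6, 6, 6, 6]
step 2: w=[0.0011, 0.0011, 0.0708, 0.0708, 0.0708, 0.0708, 0.0708, 0.1073, 0.1073, 0.1073, 0.1073, 0.1073, 0.1073]  mean=-0.9701  Neff=10.6219  idx=[2, 3, 4, 6, 7, 7, 8, 9, 9, 10, 11, 12, 12]
step 3: w=[0.0654, 0.0654, 0.0654, 0.0654, 0.0821, 0.0821, 0.0821, 0.0821, 0.0821, 0.0821, 0.0821, 0.0821, 0.0821]  mean=-0.9609  Neff=12.8711  idx=[0, 1, 2, 3, 4, 5, 6, 7, 8, 9, 10, 11, 12]

N_eff = 12.8711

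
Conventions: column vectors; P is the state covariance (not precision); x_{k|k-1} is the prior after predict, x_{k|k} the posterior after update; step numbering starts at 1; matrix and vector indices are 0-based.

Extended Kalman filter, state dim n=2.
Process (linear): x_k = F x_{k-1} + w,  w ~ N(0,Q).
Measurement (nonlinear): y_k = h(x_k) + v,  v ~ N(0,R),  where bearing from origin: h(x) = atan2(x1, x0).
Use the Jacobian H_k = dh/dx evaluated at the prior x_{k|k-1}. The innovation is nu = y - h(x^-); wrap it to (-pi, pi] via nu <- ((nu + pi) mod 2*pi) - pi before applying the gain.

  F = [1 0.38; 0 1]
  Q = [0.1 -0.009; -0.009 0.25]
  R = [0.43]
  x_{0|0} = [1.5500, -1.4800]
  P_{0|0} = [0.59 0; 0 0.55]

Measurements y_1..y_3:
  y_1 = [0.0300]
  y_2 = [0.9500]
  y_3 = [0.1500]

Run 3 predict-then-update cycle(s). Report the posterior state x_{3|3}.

step 1: x^-=[0.9876, -1.4800]  P^-=[0.7694 0.2000; 0.2000 0.8000]  H_jac=[0.4675 0.3120]  S=[0.7344]  K=[0.5748; 0.4672]  nu=[1.0124]  x^+=[1.5695, -1.0071]  P^+=[0.5268 0.0028; 0.0028 0.6397]
step 2: x^-=[1.1868, -1.0071]  P^-=[0.7213 0.2369; 0.2369 0.8897]  H_jac=[0.4157 0.4899]  S=[0.8646]  K=[0.4810; 0.6180]  nu=[1.6536]  x^+=[1.9822, 0.0149]  P^+=[0.5213 -0.0201; -0.0201 0.5595]
step 3: x^-=[1.9879, 0.0149]  P^-=[0.6868 0.1835; 0.1835 0.8095]  H_jac=[-0.0038 0.5030]  S=[0.6341]  K=[0.1415; 0.6410]  nu=[0.1425]  x^+=[2.0080, 0.1062]  P^+=[0.6741 0.1260; 0.1260 0.5489]

x_post = [2.0080, 0.1062]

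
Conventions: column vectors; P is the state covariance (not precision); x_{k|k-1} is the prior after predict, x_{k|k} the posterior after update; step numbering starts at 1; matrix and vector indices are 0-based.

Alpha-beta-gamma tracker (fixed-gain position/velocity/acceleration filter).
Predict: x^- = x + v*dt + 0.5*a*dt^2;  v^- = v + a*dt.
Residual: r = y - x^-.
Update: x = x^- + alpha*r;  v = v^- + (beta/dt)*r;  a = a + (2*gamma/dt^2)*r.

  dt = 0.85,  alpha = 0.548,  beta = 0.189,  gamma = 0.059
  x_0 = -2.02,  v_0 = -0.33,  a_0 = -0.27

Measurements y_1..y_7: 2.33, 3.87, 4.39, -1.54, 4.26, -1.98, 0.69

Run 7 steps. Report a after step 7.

step 1: x_pred=-2.3980  r=4.7280  x^+=0.1929  v^+=0.4918  a^+=0.5022
step 2: x_pred=0.7924  r=3.0776  x^+=2.4789  v^+=1.6030  a^+=1.0048
step 3: x_pred=4.2044  r=0.1856  x^+=4.3061  v^+=2.4983  a^+=1.0351
step 4: x_pred=6.8037  r=-8.3437  x^+=2.2313  v^+=1.5230  a^+=-0.3276
step 5: x_pred=3.4075  r=0.8525  x^+=3.8747  v^+=1.4341  a^+=-0.1883
step 6: x_pred=5.0256  r=-7.0056  x^+=1.1865  v^+=-0.2837  a^+=-1.3325
step 7: x_pred=0.4640  r=0.2260  x^+=0.5879  v^+=-1.3661  a^+=-1.2956

a_post = -1.2956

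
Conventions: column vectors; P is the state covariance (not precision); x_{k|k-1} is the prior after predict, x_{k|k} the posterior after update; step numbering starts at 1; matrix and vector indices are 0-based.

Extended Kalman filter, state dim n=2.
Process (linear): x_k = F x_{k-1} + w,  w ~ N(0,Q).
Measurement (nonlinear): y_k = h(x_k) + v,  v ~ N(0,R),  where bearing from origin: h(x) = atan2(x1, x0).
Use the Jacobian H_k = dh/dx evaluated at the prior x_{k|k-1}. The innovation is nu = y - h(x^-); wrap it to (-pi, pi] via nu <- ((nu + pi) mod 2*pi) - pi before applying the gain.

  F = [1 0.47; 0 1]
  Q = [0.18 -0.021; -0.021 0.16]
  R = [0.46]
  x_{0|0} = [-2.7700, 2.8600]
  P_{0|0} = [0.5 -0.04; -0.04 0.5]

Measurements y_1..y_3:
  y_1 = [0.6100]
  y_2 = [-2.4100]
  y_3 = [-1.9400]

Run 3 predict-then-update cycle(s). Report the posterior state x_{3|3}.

step 1: x^-=[-1.4258, 2.8600]  P^-=[0.7529 0.1740; 0.1740 0.6600]  H_jac=[-0.2800 -0.1396]  S=[0.5455]  K=[-0.4310; -0.2582]  nu=[-1.4233]  x^+=[-0.8123, 3.2275]  P^+=[0.6515 0.1133; 0.1133 0.6236]
step 2: x^-=[0.7046, 3.2275]  P^-=[1.0757 0.3854; 0.3854 0.7836]  H_jac=[-0.2957 0.0646]  S=[0.5426]  K=[-0.5404; -0.1168]  nu=[2.5173]  x^+=[-0.6558, 2.9335]  P^+=[0.9173 0.3511; 0.3511 0.7762]
step 3: x^-=[0.7229, 2.9335]  P^-=[1.5988 0.6950; 0.6950 0.9362]  H_jac=[-0.3214 0.0792]  S=[0.5956]  K=[-0.7702; -0.2505]  nu=[3.0140]  x^+=[-1.5986, 2.1786]  P^+=[1.2454 0.5800; 0.5800 0.8988]

x_post = [-1.5986, 2.1786]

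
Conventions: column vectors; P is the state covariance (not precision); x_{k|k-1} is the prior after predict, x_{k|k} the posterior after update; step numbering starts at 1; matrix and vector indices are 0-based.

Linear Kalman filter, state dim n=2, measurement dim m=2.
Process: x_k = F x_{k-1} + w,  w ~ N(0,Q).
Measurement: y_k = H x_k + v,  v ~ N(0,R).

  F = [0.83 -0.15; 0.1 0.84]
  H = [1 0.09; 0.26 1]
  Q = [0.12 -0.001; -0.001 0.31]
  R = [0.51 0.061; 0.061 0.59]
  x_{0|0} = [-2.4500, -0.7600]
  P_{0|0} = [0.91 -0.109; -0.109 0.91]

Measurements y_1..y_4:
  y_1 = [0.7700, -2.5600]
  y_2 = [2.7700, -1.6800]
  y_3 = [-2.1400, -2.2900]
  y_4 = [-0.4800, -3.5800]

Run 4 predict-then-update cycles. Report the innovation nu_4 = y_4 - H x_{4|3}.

step 1: x^-=[-1.9195, -0.8834]  P^-=[0.7945 -0.1145; -0.1145 0.9429]  S=[1.2915 0.2353; 0.2353 1.5271]  K=[0.6134 -0.0342; -0.1357 0.6189]  nu=[2.7690, -1.1775]  x^+=[-0.1807, -1.9878]  P^+=[0.3166 -0.0651; -0.0651 0.3738]
step 2: x^-=[0.1482, -1.6878]  P^-=[0.3627 -0.0662; -0.0662 0.5660]  S=[0.8654 0.1385; 0.1385 1.1461]  K=[0.4164 -0.0258; -0.0961 0.4904]  nu=[2.7737, -0.0307]  x^+=[1.3040, -1.9695]  P^+=[0.2149 -0.0457; -0.0457 0.2954]
step 3: x^-=[1.3777, -1.5240]  P^-=[0.2861 -0.0516; -0.0516 0.5129]  S=[0.7909 0.1288; 0.1288 1.0954]  K=[0.3593 -0.0214; -0.0826 0.4657]  nu=[-3.3806, -1.1242]  x^+=[0.1871, -1.7682]  P^+=[0.1854 -0.0389; -0.0389 0.2798]
step 4: x^-=[0.4206, -1.4665]  P^-=[0.2637 -0.0474; -0.0474 0.5028]  S=[0.7693 0.1263; 0.1263 1.0859]  K=[0.3406 -0.0201; -0.0785 0.4608]  nu=[-0.7686, -2.2228]  x^+=[0.2035, -2.4304]  P^+=[0.1758 -0.0368; -0.0368 0.2766]

innov = [-0.7686, -2.2228]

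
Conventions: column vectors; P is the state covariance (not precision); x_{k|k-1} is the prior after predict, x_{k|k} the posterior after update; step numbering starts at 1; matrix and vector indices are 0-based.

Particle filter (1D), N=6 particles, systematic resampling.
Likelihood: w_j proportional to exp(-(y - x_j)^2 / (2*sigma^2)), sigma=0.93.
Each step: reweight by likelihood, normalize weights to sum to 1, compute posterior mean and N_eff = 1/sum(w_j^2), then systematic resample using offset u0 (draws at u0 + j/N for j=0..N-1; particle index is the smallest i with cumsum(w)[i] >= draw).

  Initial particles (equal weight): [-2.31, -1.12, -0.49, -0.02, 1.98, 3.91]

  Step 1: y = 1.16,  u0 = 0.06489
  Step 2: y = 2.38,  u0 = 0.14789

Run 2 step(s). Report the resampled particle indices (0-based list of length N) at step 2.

step 1: w=[0.0007, 0.0355, 0.1485, 0.3204, 0.4858, 0.0090]  mean=0.8768  Neff=2.7616  idx=[2, 3, 3, 4, 4, 4]
step 2: w=[0.0030, 0.0127, 0.0127, 0.3238, 0.3238, 0.3238]  mean=1.9216  Neff=3.1750  idx=[3, 3, 4, 4, 5, 5]

resampled_idx = [3, 3, 4, 4, 5, 5]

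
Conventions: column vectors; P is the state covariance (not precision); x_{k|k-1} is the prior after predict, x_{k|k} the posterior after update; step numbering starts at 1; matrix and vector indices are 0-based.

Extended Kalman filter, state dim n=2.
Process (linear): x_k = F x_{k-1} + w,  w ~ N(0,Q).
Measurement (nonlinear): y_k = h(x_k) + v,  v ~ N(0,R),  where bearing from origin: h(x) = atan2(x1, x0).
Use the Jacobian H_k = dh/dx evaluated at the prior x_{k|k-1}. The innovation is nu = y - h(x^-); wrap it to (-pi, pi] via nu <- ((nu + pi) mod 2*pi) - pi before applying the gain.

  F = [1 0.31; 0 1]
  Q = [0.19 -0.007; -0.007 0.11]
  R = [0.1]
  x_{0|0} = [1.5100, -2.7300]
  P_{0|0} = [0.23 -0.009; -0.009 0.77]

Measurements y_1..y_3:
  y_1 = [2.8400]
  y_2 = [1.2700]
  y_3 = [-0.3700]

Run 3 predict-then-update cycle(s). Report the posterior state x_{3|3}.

step 1: x^-=[0.6637, -2.7300]  P^-=[0.4884 0.2227; 0.2227 0.8800]  H_jac=[0.3459 0.0841]  S=[0.1776]  K=[1.0566; 0.8503]  nu=[-2.1109]  x^+=[-1.5666, -4.5249]  P^+=[0.2901 0.0631; 0.0631 0.7516]
step 2: x^-=[-2.9694, -4.5249]  P^-=[0.5915 0.2891; 0.2891 0.8616]  H_jac=[0.1545 -0.1014]  S=[0.1139]  K=[0.5449; -0.3746]  nu=[-2.8617]  x^+=[-4.5286, -3.4529]  P^+=[0.5577 0.3124; 0.3124 0.8456]
step 3: x^-=[-5.5989, -3.4529]  P^-=[1.0226 0.5675; 0.5675 0.9556]  H_jac=[0.0798 -0.1294]  S=[0.1108]  K=[0.0737; -0.7073]  nu=[2.2190]  x^+=[-5.4353, -5.0223]  P^+=[1.0220 0.5733; 0.5733 0.9002]

x_post = [-5.4353, -5.0223]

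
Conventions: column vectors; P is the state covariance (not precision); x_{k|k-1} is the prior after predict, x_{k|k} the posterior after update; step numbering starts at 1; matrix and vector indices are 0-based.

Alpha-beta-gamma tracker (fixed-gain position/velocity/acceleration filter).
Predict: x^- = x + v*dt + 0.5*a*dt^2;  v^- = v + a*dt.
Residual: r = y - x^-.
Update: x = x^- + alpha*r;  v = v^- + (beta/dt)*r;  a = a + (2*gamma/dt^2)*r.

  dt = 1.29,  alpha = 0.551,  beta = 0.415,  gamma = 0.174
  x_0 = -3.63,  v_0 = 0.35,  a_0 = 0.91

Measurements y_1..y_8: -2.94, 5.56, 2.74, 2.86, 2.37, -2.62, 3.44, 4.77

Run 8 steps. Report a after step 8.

step 1: x_pred=-2.4213  r=-0.5187  x^+=-2.7071  v^+=1.3570  a^+=0.8015
step 2: x_pred=-0.2896  r=5.8496  x^+=2.9335  v^+=4.2729  a^+=2.0248
step 3: x_pred=10.1303  r=-7.3903  x^+=6.0582  v^+=4.5074  a^+=0.4793
step 4: x_pred=12.2716  r=-9.4116  x^+=7.0858  v^+=2.0980  a^+=-1.4888
step 5: x_pred=8.5534  r=-6.1834  x^+=5.1464  v^+=-1.8119  a^+=-2.7819
step 6: x_pred=0.4944  r=-3.1144  x^+=-1.2216  v^+=-6.4024  a^+=-3.4332
step 7: x_pred=-12.3374  r=15.7774  x^+=-3.6441  v^+=-5.7556  a^+=-0.1338
step 8: x_pred=-11.1801  r=15.9501  x^+=-2.3916  v^+=-0.7970  a^+=3.2017

a_post = 3.2017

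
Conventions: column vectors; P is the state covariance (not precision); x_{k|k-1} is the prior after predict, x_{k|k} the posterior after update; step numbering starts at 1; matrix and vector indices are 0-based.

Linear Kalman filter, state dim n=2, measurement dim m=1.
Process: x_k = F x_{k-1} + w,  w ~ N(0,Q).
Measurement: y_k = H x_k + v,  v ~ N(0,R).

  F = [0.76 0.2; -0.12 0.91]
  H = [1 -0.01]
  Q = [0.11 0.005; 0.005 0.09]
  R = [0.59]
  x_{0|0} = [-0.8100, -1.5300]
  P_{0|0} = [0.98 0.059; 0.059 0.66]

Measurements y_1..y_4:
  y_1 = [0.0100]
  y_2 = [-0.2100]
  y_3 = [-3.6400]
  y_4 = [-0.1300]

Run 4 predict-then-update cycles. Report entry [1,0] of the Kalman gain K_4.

K[1,0] = 0.1738

step 1: x^-=[-0.9216, -1.2951]  P^-=[0.7204 0.0751; 0.0751 0.6378]  S=[1.3089]  K=[0.5498; 0.0525]  nu=[0.9186]  x^+=[-0.4165, -1.2468]  P^+=[0.3247 0.0373; 0.0373 0.6342]
step 2: x^-=[-0.5659, -1.0846]  P^-=[0.3343 0.1157; 0.1157 0.6117]  S=[0.9220]  K=[0.3613; 0.1189]  nu=[0.3451]  x^+=[-0.4413, -1.0436]  P^+=[0.2139 0.0761; 0.0761 0.5986]
step 3: x^-=[-0.5441, -0.8967]  P^-=[0.2807 0.1453; 0.1453 0.5722]  S=[0.8678]  K=[0.3217; 0.1608]  nu=[-3.1049]  x^+=[-1.5430, -1.3960]  P^+=[0.1908 0.1004; 0.1004 0.5498]
step 4: x^-=[-1.4519, -1.0852]  P^-=[0.2727 0.1547; 0.1547 0.5261]  S=[0.8597]  K=[0.3154; 0.1738]  nu=[1.3110]  x^+=[-1.0383, -0.8574]  P^+=[0.1872 0.1075; 0.1075 0.5001]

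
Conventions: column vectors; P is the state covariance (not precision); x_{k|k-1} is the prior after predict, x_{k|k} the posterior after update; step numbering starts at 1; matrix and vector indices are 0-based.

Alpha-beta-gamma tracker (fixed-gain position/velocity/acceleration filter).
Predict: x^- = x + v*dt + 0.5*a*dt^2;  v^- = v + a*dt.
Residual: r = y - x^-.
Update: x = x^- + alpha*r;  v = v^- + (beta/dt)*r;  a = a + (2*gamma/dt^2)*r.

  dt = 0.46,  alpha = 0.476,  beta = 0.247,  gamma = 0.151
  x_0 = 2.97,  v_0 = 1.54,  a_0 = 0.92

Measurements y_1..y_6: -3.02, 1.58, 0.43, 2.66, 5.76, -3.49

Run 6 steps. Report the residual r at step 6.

resid = -9.8948

step 1: x_pred=3.7757  r=-6.7957  x^+=0.5410  v^+=-1.6858  a^+=-8.7790
step 2: x_pred=-1.1633  r=2.7433  x^+=0.1425  v^+=-4.2511  a^+=-4.8637
step 3: x_pred=-2.3276  r=2.7576  x^+=-1.0150  v^+=-5.0077  a^+=-0.9280
step 4: x_pred=-3.4167  r=6.0767  x^+=-0.5242  v^+=-2.1716  a^+=7.7448
step 5: x_pred=-0.7037  r=6.4637  x^+=2.3730  v^+=4.8617  a^+=16.9700
step 6: x_pred=6.4048  r=-9.8948  x^+=1.6949  v^+=7.3548  a^+=2.8479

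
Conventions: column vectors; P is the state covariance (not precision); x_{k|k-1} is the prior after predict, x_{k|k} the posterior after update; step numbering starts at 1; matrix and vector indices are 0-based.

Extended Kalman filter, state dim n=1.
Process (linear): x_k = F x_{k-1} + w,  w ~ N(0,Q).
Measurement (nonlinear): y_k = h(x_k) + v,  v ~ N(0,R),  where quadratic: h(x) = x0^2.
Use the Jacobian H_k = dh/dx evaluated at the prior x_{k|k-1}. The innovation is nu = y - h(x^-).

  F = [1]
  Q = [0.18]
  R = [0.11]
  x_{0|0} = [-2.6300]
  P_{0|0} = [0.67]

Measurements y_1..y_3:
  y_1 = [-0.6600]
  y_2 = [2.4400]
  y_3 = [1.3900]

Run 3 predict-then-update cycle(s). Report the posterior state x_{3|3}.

x_post = [-1.2479]

step 1: x^-=[-2.6300]  P^-=[0.8500]  H_jac=[-5.2600]  S=[23.6275]  K=[-0.1892]  nu=[-7.5769]  x^+=[-1.1962]  P^+=[0.0040]
step 2: x^-=[-1.1962]  P^-=[0.1840]  H_jac=[-2.3925]  S=[1.1629]  K=[-0.3784]  nu=[1.0090]  x^+=[-1.5781]  P^+=[0.0174]
step 3: x^-=[-1.5781]  P^-=[0.1974]  H_jac=[-3.1562]  S=[2.0764]  K=[-0.3001]  nu=[-1.1004]  x^+=[-1.2479]  P^+=[0.0105]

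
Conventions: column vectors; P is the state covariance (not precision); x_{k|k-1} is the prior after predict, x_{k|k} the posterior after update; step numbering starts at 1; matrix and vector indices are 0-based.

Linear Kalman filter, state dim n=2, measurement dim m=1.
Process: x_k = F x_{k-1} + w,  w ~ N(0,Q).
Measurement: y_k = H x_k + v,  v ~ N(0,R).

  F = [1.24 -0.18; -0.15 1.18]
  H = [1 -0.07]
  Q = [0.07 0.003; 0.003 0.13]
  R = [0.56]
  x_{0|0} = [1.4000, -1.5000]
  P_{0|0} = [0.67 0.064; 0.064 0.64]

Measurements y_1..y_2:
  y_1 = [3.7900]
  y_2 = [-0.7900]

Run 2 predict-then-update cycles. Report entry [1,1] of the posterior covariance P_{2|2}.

step 1: x^-=[2.0060, -1.9800]  P^-=[1.0924 -0.1622; -0.1622 1.0136]  S=[1.6800]  K=[0.6570; -0.1388]  nu=[1.6454]  x^+=[3.0870, -2.2083]  P^+=[0.3673 -0.0090; -0.0090 0.9812]
step 2: x^-=[4.2253, -3.0689]  P^-=[0.6705 -0.2872; -0.2872 1.5077]  S=[1.2781]  K=[0.5403; -0.3073]  nu=[-5.2302]  x^+=[1.3992, -1.4619]  P^+=[0.2973 -0.0750; -0.0750 1.3870]

P_post[1,1] = 1.3870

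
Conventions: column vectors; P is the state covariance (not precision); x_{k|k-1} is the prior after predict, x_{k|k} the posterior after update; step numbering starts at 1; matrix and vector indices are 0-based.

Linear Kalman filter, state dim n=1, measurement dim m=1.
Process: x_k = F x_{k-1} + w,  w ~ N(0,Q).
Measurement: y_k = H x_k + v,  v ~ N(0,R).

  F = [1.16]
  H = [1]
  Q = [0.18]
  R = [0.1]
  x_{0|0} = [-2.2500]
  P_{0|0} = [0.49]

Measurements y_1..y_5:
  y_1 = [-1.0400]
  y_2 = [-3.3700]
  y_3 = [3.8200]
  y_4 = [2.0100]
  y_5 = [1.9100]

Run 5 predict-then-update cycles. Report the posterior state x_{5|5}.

x_post = [2.0407]

step 1: x^-=[-2.6100]  P^-=[0.8393]  S=[0.9393]  K=[0.8935]  nu=[1.5700]  x^+=[-1.2071]  P^+=[0.0894]
step 2: x^-=[-1.4003]  P^-=[0.3002]  S=[0.4002]  K=[0.7501]  nu=[-1.9697]  x^+=[-2.8779]  P^+=[0.0750]
step 3: x^-=[-3.3383]  P^-=[0.2809]  S=[0.3809]  K=[0.7375]  nu=[7.1583]  x^+=[1.9409]  P^+=[0.0737]
step 4: x^-=[2.2514]  P^-=[0.2792]  S=[0.3792]  K=[0.7363]  nu=[-0.2414]  x^+=[2.0737]  P^+=[0.0736]
step 5: x^-=[2.4054]  P^-=[0.2791]  S=[0.3791]  K=[0.7362]  nu=[-0.4954]  x^+=[2.0407]  P^+=[0.0736]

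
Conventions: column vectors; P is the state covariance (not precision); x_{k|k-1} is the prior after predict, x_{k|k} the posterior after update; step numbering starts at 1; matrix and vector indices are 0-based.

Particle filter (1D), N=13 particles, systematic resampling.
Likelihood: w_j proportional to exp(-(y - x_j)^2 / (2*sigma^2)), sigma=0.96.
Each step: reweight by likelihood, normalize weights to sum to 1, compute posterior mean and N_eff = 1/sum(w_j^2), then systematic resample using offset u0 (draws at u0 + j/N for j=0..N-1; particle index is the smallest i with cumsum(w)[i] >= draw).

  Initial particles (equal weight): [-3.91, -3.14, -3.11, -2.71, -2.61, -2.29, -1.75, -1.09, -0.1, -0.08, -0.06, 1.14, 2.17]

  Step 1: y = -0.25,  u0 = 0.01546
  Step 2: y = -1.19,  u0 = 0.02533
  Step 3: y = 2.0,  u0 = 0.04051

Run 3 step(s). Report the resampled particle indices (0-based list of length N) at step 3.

step 1: w=[0.0002, 0.0024, 0.0026, 0.0083, 0.0107, 0.0231, 0.0650, 0.1503, 0.2178, 0.2170, 0.2162, 0.0773, 0.0092]  mean=-0.3411  Neff=5.7187  idx=[4, 6, 7, 7, 8, 8, 8, 9, 9, 10, 10, 10, 11]
step 2: w=[0.0457, 0.1152, 0.1359, 0.1359, 0.0717, 0.0717, 0.0717, 0.0700, 0.0700, 0.0683, 0.0683, 0.0683, 0.0072]  mean=-0.6541  Neff=10.9202  idx=[0, 1, 2, 2, 3, 3, 4, 5, 6, 7, 9, 10, 11]
step 3: w=[0.0000, 0.0007, 0.0081, 0.0081, 0.0081, 0.0081, 0.1319, 0.1319, 0.1319, 0.1380, 0.1444, 0.1444, 0.1444]  mean=-0.1133  Neff=7.4612  idx=[6, 6, 7, 7, 8, 8, 9, 10, 10, 11, 11, 12, 12]

resampled_idx = [6, 6, 7, 7, 8, 8, 9, 10, 10, 11, 11, 12, 12]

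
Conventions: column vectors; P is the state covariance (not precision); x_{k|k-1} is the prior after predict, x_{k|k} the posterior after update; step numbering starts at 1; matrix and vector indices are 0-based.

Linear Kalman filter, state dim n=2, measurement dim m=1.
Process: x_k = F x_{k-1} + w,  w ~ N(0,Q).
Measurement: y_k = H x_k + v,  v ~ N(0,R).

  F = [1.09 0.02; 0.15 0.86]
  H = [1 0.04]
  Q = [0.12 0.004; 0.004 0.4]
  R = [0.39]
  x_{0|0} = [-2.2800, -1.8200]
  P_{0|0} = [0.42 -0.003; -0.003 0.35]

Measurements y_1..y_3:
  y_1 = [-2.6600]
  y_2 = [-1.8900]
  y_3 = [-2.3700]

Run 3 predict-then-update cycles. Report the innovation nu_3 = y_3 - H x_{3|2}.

innov = [0.2658]

step 1: x^-=[-2.5216, -1.9072]  P^-=[0.6190 0.0759; 0.0759 0.6675]  S=[1.0161]  K=[0.6122; 0.1009]  nu=[-0.0621]  x^+=[-2.5596, -1.9135]  P^+=[0.2382 0.0131; 0.0131 0.6572]
step 2: x^-=[-2.8283, -2.0295]  P^-=[0.4039 0.0666; 0.0666 0.8948]  S=[0.8006]  K=[0.5078; 0.1278]  nu=[1.0194]  x^+=[-2.3106, -1.8992]  P^+=[0.1974 0.0146; 0.0146 0.8817]
step 3: x^-=[-2.5566, -1.9799]  P^-=[0.3556 0.0652; 0.0652 1.0603]  S=[0.7525]  K=[0.4760; 0.1430]  nu=[0.2658]  x^+=[-2.4301, -1.9419]  P^+=[0.1851 0.0140; 0.0140 1.0449]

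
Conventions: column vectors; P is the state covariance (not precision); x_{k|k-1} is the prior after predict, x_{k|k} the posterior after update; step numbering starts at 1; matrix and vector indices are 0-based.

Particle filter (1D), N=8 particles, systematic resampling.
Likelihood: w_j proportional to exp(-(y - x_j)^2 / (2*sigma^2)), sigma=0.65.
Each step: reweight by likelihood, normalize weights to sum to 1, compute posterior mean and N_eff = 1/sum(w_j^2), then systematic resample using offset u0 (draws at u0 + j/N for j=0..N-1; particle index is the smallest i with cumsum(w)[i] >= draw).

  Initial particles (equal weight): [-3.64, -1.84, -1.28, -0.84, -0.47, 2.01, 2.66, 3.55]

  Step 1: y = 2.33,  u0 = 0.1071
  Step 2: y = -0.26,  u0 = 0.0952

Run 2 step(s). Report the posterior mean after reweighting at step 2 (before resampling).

post_mean = 2.0256

step 1: w=[0.0000, 0.0000, 0.0000, 0.0000, 0.0000, 0.4574, 0.4539, 0.0887]  mean=2.4415  Neff=2.3637  idx=[5, 5, 5, 6, 6, 6, 6, 7]
step 2: w=[0.3253, 0.3253, 0.3253, 0.0060, 0.0060, 0.0060, 0.0060, 0.0000]  mean=2.0256  Neff=3.1481  idx=[0, 0, 1, 1, 1, 2, 2, 2]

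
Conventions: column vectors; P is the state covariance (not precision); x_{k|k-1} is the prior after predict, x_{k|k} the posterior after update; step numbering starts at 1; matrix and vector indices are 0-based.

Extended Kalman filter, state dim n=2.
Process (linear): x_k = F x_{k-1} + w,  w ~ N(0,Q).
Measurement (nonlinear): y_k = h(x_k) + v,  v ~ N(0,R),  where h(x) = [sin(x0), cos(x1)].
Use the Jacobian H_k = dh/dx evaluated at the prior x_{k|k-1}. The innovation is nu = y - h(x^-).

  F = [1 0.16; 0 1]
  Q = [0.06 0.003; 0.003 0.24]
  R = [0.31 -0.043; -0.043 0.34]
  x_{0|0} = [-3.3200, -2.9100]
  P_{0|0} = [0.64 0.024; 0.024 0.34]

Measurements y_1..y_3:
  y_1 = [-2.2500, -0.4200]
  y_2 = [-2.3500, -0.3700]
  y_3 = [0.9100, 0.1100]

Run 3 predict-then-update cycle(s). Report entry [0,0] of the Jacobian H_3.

step 1: x^-=[-3.7856, -2.9100]  P^-=[0.7164 0.0814; 0.0814 0.5800]  H_jac=[-0.7997 0.0000; 0.0000 0.2295]  S=[0.7681 -0.0579; -0.0579 0.3706]  K=[-0.7509 -0.0670; -0.0583 0.3501]  nu=[-2.8504, 0.5533]  x^+=[-1.6824, -2.5500]  P^+=[0.2875 0.0414; 0.0414 0.5296]
step 2: x^-=[-2.0904, -2.5500]  P^-=[0.3743 0.1292; 0.1292 0.7696]  H_jac=[-0.4965 0.0000; 0.0000 0.5577]  S=[0.4023 -0.0788; -0.0788 0.5794]  K=[-0.4496 0.0632; -0.0148 0.7388]  nu=[-1.4820, 0.4601]  x^+=[-1.3950, -2.1882]  P^+=[0.2862 0.0732; 0.0732 0.4516]
step 3: x^-=[-1.7451, -2.1882]  P^-=[0.3812 0.1485; 0.1485 0.6916]  H_jac=[-0.1734 0.0000; 0.0000 0.8154]  S=[0.3215 -0.0640; -0.0640 0.7998]  K=[-0.1784 0.1371; 0.0612 0.7099]  nu=[1.8948, 0.6889]  x^+=[-1.9886, -1.5831]  P^+=[0.3528 0.0666; 0.0666 0.2928]

H_jac[0,0] = -0.1734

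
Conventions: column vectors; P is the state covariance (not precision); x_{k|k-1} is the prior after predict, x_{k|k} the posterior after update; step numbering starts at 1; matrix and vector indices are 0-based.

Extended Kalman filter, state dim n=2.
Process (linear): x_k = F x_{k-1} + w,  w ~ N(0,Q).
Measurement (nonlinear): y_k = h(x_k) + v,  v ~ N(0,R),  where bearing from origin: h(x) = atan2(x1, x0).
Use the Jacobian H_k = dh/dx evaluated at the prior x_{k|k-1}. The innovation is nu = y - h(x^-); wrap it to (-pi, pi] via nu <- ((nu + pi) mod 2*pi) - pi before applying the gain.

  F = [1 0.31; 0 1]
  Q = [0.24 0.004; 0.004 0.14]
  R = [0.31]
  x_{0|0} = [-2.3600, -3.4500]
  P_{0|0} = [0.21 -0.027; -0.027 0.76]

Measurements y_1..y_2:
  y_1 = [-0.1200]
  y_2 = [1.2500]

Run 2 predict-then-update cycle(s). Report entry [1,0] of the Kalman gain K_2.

K[1,0] = -0.2036

step 1: x^-=[-3.4295, -3.4500]  P^-=[0.5063 0.2126; 0.2126 0.9000]  H_jac=[0.1458 -0.1449]  S=[0.3307]  K=[0.1300; -0.3007]  nu=[2.2332]  x^+=[-3.1391, -4.1215]  P^+=[0.5007 0.2255; 0.2255 0.8701]
step 2: x^-=[-4.4168, -4.1215]  P^-=[0.9641 0.4993; 0.4993 1.0101]  H_jac=[0.1129 -0.1210]  S=[0.3234]  K=[0.1498; -0.2036]  nu=[-2.6424]  x^+=[-4.8127, -3.5835]  P^+=[0.9569 0.5091; 0.5091 0.9967]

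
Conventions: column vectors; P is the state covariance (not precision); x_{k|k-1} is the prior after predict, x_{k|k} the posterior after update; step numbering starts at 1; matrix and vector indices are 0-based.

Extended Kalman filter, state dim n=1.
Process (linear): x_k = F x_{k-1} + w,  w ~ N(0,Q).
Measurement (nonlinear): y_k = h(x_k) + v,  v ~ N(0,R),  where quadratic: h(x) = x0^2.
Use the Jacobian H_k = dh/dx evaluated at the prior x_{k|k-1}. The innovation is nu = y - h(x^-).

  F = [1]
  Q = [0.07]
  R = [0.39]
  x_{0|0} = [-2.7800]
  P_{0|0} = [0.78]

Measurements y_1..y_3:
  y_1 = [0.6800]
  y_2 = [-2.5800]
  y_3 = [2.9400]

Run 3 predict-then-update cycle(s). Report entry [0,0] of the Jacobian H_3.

step 1: x^-=[-2.7800]  P^-=[0.8500]  H_jac=[-5.5600]  S=[26.6666]  K=[-0.1772]  nu=[-7.0484]  x^+=[-1.5308]  P^+=[0.0124]
step 2: x^-=[-1.5308]  P^-=[0.0824]  H_jac=[-3.0617]  S=[1.1627]  K=[-0.2171]  nu=[-4.9235]  x^+=[-0.4621]  P^+=[0.0276]
step 3: x^-=[-0.4621]  P^-=[0.0976]  H_jac=[-0.9243]  S=[0.4734]  K=[-0.1906]  nu=[2.7264]  x^+=[-0.9819]  P^+=[0.0804]

H_jac[0,0] = -0.9243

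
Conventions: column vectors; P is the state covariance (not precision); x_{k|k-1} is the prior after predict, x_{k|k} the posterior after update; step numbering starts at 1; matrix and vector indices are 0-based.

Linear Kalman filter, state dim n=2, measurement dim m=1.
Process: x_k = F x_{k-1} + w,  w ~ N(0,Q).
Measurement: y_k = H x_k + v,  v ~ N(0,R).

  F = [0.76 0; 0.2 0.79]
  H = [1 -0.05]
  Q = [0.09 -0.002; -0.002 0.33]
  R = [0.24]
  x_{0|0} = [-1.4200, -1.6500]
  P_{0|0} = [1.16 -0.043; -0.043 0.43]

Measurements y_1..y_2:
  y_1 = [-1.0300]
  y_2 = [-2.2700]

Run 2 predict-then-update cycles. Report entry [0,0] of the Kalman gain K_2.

step 1: x^-=[-1.0792, -1.5875]  P^-=[0.7600 0.1485; 0.1485 0.6312]  S=[0.9867]  K=[0.7627; 0.1185]  nu=[-0.0302]  x^+=[-1.1022, -1.5911]  P^+=[0.1860 0.0593; 0.0593 0.6173]
step 2: x^-=[-0.8377, -1.4774]  P^-=[0.1974 0.0619; 0.0619 0.7414]  S=[0.4331]  K=[0.4487; 0.0573]  nu=[-1.5062]  x^+=[-1.5136, -1.5637]  P^+=[0.1102 0.0508; 0.0508 0.7400]

K[0,0] = 0.4487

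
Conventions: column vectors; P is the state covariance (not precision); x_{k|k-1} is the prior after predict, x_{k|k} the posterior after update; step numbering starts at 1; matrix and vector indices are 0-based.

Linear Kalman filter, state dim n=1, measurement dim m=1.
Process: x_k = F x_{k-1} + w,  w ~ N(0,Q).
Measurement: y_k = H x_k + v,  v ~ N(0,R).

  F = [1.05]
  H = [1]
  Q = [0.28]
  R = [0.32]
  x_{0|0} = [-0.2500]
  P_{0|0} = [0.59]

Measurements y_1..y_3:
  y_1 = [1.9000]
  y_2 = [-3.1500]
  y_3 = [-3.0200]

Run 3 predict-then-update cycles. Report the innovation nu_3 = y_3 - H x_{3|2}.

innov = [-1.4904]

step 1: x^-=[-0.2625]  P^-=[0.9305]  S=[1.2505]  K=[0.7441]  nu=[2.1625]  x^+=[1.3466]  P^+=[0.2381]
step 2: x^-=[1.4139]  P^-=[0.5425]  S=[0.8625]  K=[0.6290]  nu=[-4.5639]  x^+=[-1.4567]  P^+=[0.2013]
step 3: x^-=[-1.5296]  P^-=[0.5019]  S=[0.8219]  K=[0.6107]  nu=[-1.4904]  x^+=[-2.4397]  P^+=[0.1954]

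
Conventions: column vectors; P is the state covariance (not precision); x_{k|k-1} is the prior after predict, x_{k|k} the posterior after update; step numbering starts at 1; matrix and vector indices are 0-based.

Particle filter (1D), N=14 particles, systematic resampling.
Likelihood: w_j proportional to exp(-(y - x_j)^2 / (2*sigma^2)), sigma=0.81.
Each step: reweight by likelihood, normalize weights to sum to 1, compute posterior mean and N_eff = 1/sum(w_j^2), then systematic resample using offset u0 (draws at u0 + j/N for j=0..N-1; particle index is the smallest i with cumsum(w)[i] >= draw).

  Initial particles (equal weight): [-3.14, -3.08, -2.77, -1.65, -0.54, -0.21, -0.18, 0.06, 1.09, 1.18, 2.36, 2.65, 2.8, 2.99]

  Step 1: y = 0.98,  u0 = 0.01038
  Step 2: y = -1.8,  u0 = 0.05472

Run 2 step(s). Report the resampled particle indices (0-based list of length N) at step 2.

resampled_idx = [0, 0, 0, 0, 0, 1, 1, 1, 2, 2, 3, 3, 4, 4]

step 1: w=[0.0000, 0.0000, 0.0000, 0.0013, 0.0448, 0.0885, 0.0934, 0.1366, 0.2580, 0.2525, 0.0610, 0.0311, 0.0209, 0.0120]  mean=0.8461  Neff=5.7868  idx=[4, 5, 6, 6, 7, 8, 8, 8, 8, 9, 9, 9, 9, 11]
step 2: w=[0.3739, 0.1826, 0.1697, 0.1697, 0.0898, 0.0022, 0.0022, 0.0022, 0.0022, 0.0014, 0.0014, 0.0014, 0.0014, 0.0000]  mean=-0.2797  Neff=4.1876  idx=[0, 0, 0, 0, 0, 1, 1, 1, 2, 2, 3, 3, 4, 4]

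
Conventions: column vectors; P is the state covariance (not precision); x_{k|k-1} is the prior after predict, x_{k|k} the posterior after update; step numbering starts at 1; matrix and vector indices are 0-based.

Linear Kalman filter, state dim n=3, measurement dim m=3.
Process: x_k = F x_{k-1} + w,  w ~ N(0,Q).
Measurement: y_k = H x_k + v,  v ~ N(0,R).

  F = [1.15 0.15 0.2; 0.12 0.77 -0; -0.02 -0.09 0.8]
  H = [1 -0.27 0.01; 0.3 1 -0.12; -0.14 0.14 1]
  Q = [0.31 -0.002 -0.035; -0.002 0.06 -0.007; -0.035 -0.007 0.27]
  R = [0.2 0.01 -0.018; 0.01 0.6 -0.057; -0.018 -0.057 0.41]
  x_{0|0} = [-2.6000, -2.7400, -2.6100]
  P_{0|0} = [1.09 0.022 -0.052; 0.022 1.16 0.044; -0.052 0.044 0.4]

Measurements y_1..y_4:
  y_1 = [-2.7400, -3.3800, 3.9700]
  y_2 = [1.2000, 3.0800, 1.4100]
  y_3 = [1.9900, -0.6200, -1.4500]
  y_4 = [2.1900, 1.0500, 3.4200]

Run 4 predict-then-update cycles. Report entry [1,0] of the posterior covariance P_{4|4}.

step 1: x^-=[-3.9230, -2.4218, -1.7894]  P^-=[1.7799 0.3078 -0.0572; 0.3078 0.7675 -0.0685; -0.0572 -0.0685 0.5312]  S=[1.8690 0.6228 -0.2749; 0.6228 1.7406 -0.2037; -0.2749 -0.2037 0.9760]  K=[0.8469 0.1854 0.0074; -0.1185 0.5502 0.0772; 0.0803 -0.0496 0.5550]  nu=[0.5470, 0.0040, 5.5492]  x^+=[-3.4177, -2.0560, 1.3340]  P^+=[0.1880 0.0623 -0.0052; 0.0623 0.3021 -0.0311; -0.0052 -0.0311 0.2326]
step 2: x^-=[-3.9719, -1.9932, 1.3206]  P^-=[0.5919 0.1102 -0.0207; 0.1102 0.2533 -0.0497; -0.0207 -0.0497 0.4262]  S=[0.7508 0.2202 -0.0939; 0.2202 0.9923 -0.1638; -0.0939 -0.1638 0.8404]  K=[0.7089 0.1353 0.0007; -0.0319 0.3051 0.0206; 0.0707 -0.0407 0.5024]  nu=[4.6205, 6.4233, -0.1876]  x^+=[0.1724, -0.1848, 1.2918]  P^+=[0.1543 0.0414 -0.0044; 0.0414 0.1661 -0.0258; -0.0044 -0.0258 0.2100]
step 3: x^-=[0.4289, -0.1216, 1.0466]  P^-=[0.5370 0.0718 -0.0182; 0.0718 0.1683 -0.0363; -0.0182 -0.0363 0.4098]  S=[0.7103 0.1917 -0.0911; 0.1917 0.8757 -0.1537; -0.0911 -0.1537 0.8258]  K=[0.6969 0.1154 -0.0026; -0.0237 0.2292 0.0124; 0.0658 -0.0315 0.4946]  nu=[1.5178, -0.5015, -2.4196]  x^+=[1.4350, -0.3026, -0.0344]  P^+=[0.1490 0.0312 -0.0037; 0.0312 0.1247 -0.0206; -0.0037 -0.0206 0.2058]
step 4: x^-=[1.5979, -0.0608, -0.0290]  P^-=[0.5260 0.0579 -0.0160; 0.0579 0.1419 -0.0299; -0.0160 -0.0299 0.4060]  S=[0.7049 0.1828 -0.0906; 0.1828 0.8381 -0.1481; -0.0906 -0.1481 0.8229]  K=[0.6955 0.1074 -0.0032; -0.0234 0.2014 0.0116; 0.0648 -0.0265 0.4933]  nu=[0.5759, 0.6279, 3.6812]  x^+=[2.0542, 0.0951, 1.8078]  P^+=[0.1475 0.0269 -0.0031; 0.0269 0.1097 -0.0179; -0.0031 -0.0179 0.2047]

P_post[1,0] = 0.0269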